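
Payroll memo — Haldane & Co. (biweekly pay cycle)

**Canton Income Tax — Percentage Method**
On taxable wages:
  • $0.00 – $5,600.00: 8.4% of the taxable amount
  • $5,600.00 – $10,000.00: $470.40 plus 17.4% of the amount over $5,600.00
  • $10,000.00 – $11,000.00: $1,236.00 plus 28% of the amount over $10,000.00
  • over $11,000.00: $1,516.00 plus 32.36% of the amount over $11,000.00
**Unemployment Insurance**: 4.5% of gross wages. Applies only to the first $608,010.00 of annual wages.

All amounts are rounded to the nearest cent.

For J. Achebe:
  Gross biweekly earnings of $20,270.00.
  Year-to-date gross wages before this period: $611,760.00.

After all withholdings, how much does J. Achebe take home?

$15,754.23

Canton Income Tax: taxable = $20,270.00
  $1,516.00 + 32.36% × ($20,270.00 − $11,000.00) = $1,516.00 + 32.36% × $9,270.00 = $4,515.77
Unemployment Insurance: YTD $611,760.00 ≥ cap $608,010.00 → $0.00
Total withheld: $4,515.77 + $0.00 = $4,515.77
Net pay: $20,270.00 − $4,515.77 = $15,754.23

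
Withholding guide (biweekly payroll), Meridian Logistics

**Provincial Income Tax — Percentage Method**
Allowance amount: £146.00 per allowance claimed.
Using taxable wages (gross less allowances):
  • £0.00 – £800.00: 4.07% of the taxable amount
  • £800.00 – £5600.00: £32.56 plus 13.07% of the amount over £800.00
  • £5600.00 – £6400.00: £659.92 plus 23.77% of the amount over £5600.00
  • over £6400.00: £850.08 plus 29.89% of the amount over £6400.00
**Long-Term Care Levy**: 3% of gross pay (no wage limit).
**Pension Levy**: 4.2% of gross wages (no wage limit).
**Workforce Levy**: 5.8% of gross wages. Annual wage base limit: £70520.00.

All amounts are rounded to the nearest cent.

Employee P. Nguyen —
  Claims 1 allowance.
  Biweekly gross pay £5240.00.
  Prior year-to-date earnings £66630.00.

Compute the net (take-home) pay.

£4043.31

Provincial Income Tax: taxable = £5240.00 − 1×£146.00 = £5094.00
  £32.56 + 13.07% × (£5094.00 − £800.00) = £32.56 + 13.07% × £4294.00 = £593.79
Long-Term Care Levy: 3% × £5240.00 = £157.20
Pension Levy: 4.2% × £5240.00 = £220.08
Workforce Levy: cap £70520.00 − YTD £66630.00 = £3890.00 subject; 5.8% × £3890.00 = £225.62
Total withheld: £593.79 + £157.20 + £220.08 + £225.62 = £1196.69
Net pay: £5240.00 − £1196.69 = £4043.31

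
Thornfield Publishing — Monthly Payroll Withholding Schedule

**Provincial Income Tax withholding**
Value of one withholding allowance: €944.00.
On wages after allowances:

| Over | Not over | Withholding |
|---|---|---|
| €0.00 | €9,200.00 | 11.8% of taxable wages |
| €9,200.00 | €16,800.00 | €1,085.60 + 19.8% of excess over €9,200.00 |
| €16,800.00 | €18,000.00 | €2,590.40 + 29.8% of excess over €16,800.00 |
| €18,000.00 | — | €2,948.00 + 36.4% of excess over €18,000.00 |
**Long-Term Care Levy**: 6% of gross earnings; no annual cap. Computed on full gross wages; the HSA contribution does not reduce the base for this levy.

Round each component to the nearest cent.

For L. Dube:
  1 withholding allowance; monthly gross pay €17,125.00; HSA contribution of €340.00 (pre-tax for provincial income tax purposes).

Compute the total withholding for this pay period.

Provincial Income Tax: taxable = €17,125.00 − €340.00 − 1×€944.00 = €15,841.00
  €1,085.60 + 19.8% × (€15,841.00 − €9,200.00) = €1,085.60 + 19.8% × €6,641.00 = €2,400.52
Long-Term Care Levy: 6% × €17,125.00 = €1,027.50
Total: €2,400.52 + €1,027.50 = €3,428.02

€3,428.02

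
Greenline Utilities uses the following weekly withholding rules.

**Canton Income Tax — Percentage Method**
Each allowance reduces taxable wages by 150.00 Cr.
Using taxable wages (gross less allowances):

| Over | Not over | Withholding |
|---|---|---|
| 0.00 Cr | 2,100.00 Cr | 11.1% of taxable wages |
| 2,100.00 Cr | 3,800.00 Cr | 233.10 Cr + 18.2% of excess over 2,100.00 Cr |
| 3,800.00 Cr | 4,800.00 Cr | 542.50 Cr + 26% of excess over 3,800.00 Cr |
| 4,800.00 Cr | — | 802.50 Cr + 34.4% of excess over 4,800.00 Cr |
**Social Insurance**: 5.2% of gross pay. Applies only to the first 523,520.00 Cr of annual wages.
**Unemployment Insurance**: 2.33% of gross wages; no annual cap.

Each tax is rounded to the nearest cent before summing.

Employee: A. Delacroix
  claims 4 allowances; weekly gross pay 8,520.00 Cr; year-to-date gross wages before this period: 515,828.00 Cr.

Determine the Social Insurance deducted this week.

Social Insurance: cap 523,520.00 Cr − YTD 515,828.00 Cr = 7,692.00 Cr subject; 5.2% × 7,692.00 Cr = 399.98 Cr

399.98 Cr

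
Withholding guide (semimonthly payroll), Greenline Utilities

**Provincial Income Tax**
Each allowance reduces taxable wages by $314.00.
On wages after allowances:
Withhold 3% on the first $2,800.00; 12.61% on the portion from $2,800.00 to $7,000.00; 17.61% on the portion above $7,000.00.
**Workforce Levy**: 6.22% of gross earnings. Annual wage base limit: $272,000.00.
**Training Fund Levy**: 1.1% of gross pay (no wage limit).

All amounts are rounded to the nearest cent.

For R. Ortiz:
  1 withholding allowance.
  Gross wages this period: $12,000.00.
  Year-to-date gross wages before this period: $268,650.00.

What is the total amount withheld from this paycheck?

$1,779.19

Provincial Income Tax: taxable = $12,000.00 − 1×$314.00 = $11,686.00
  $613.62 + 17.61% × ($11,686.00 − $7,000.00) = $613.62 + 17.61% × $4,686.00 = $1,438.82
Workforce Levy: cap $272,000.00 − YTD $268,650.00 = $3,350.00 subject; 6.22% × $3,350.00 = $208.37
Training Fund Levy: 1.1% × $12,000.00 = $132.00
Total: $1,438.82 + $208.37 + $132.00 = $1,779.19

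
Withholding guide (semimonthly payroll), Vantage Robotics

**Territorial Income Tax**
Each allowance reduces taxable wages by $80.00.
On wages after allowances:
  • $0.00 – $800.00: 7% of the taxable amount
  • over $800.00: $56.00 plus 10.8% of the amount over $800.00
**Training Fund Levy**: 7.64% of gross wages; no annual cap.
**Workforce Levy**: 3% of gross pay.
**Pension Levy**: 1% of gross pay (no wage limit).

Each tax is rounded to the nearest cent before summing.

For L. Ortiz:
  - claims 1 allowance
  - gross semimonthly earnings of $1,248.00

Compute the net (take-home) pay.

$1,006.99

Territorial Income Tax: taxable = $1,248.00 − 1×$80.00 = $1,168.00
  $56.00 + 10.8% × ($1,168.00 − $800.00) = $56.00 + 10.8% × $368.00 = $95.74
Training Fund Levy: 7.64% × $1,248.00 = $95.35
Workforce Levy: 3% × $1,248.00 = $37.44
Pension Levy: 1% × $1,248.00 = $12.48
Total withheld: $95.74 + $95.35 + $37.44 + $12.48 = $241.01
Net pay: $1,248.00 − $241.01 = $1,006.99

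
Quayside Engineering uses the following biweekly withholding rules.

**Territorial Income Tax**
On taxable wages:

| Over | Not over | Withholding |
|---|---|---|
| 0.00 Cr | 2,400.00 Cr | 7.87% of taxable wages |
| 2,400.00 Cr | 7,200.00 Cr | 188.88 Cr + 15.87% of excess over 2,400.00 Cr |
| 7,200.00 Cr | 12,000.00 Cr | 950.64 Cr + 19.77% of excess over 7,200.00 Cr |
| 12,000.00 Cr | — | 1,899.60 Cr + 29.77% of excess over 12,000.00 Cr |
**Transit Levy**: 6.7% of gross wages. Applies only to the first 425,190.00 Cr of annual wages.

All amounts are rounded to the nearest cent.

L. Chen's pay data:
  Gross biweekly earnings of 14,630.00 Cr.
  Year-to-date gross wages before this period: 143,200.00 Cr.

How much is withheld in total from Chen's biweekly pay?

Territorial Income Tax: taxable = 14,630.00 Cr
  1,899.60 Cr + 29.77% × (14,630.00 Cr − 12,000.00 Cr) = 1,899.60 Cr + 29.77% × 2,630.00 Cr = 2,682.55 Cr
Transit Levy: 6.7% × 14,630.00 Cr = 980.21 Cr
Total: 2,682.55 Cr + 980.21 Cr = 3,662.76 Cr

3,662.76 Cr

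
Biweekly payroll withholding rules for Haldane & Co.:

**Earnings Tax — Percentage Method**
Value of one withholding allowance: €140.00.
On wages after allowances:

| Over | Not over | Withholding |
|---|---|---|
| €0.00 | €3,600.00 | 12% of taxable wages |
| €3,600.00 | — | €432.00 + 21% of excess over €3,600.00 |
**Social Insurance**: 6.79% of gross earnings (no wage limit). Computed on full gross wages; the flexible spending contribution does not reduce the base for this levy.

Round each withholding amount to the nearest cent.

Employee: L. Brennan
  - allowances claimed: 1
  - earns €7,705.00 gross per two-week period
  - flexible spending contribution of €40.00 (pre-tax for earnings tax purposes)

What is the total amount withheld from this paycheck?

€1,779.42

Earnings Tax: taxable = €7,705.00 − €40.00 − 1×€140.00 = €7,525.00
  €432.00 + 21% × (€7,525.00 − €3,600.00) = €432.00 + 21% × €3,925.00 = €1,256.25
Social Insurance: 6.79% × €7,705.00 = €523.17
Total: €1,256.25 + €523.17 = €1,779.42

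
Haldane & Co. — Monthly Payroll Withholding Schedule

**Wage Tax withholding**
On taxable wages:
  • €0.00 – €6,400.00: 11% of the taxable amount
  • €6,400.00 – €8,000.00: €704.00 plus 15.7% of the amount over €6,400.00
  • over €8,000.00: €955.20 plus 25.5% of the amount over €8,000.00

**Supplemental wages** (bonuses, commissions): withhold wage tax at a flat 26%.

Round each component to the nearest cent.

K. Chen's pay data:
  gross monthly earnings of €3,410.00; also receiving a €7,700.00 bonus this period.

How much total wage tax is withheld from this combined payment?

Wage Tax: taxable = €3,410.00
  11% × €3,410.00 = €375.10
Supplemental (26% flat on bonus): 26% × €7,700.00 = €2,002.00
Total wage tax: €375.10 + €2,002.00 = €2,377.10

€2,377.10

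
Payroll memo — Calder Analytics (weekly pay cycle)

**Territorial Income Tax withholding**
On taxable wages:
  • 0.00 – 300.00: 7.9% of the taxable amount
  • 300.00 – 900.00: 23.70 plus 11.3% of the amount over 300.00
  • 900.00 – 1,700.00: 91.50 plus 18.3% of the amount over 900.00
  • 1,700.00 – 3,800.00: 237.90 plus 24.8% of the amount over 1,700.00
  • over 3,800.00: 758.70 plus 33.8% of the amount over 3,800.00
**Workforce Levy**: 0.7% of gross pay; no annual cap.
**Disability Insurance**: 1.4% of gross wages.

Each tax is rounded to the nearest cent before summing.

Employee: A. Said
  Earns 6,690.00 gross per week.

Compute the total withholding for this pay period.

1,876.01

Territorial Income Tax: taxable = 6,690.00
  758.70 + 33.8% × (6,690.00 − 3,800.00) = 758.70 + 33.8% × 2,890.00 = 1,735.52
Workforce Levy: 0.7% × 6,690.00 = 46.83
Disability Insurance: 1.4% × 6,690.00 = 93.66
Total: 1,735.52 + 46.83 + 93.66 = 1,876.01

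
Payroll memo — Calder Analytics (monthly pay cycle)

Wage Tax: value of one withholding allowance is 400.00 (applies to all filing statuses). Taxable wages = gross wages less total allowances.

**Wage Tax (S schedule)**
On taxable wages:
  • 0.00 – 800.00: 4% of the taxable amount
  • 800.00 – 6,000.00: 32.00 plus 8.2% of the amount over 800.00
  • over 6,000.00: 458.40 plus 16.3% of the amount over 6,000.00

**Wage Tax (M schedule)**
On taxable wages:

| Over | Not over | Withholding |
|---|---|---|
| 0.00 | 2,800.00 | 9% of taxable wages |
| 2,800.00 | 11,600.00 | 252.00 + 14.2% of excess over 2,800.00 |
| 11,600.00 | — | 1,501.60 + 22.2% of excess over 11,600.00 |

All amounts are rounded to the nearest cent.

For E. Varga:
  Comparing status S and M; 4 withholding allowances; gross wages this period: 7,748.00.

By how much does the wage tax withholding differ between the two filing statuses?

Wage Tax (S): taxable = 7,748.00 − 4×400.00 = 6,148.00
  458.40 + 16.3% × (6,148.00 − 6,000.00) = 458.40 + 16.3% × 148.00 = 482.52
Wage Tax (M): taxable = 7,748.00 − 4×400.00 = 6,148.00
  252.00 + 14.2% × (6,148.00 − 2,800.00) = 252.00 + 14.2% × 3,348.00 = 727.42
Difference: |482.52 − 727.42| = 244.90 (higher under M)

244.90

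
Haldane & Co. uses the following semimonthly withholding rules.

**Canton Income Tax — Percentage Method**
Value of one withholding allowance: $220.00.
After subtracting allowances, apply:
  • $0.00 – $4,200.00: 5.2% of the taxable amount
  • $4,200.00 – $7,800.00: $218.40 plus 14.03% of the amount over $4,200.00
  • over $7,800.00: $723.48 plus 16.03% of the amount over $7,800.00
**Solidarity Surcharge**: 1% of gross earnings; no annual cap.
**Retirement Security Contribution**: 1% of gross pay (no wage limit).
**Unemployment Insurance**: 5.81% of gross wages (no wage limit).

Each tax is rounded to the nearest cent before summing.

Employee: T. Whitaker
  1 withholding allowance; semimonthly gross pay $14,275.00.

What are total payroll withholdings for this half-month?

$2,841.04

Canton Income Tax: taxable = $14,275.00 − 1×$220.00 = $14,055.00
  $723.48 + 16.03% × ($14,055.00 − $7,800.00) = $723.48 + 16.03% × $6,255.00 = $1,726.16
Solidarity Surcharge: 1% × $14,275.00 = $142.75
Retirement Security Contribution: 1% × $14,275.00 = $142.75
Unemployment Insurance: 5.81% × $14,275.00 = $829.38
Total: $1,726.16 + $142.75 + $142.75 + $829.38 = $2,841.04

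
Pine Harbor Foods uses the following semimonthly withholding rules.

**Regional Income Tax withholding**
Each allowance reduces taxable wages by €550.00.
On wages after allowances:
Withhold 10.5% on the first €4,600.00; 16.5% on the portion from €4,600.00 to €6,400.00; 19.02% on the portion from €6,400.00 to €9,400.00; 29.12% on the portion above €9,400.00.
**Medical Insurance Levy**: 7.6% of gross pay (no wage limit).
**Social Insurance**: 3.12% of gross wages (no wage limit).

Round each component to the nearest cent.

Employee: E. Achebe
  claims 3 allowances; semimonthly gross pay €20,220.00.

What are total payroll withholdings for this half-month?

€6,188.48

Regional Income Tax: taxable = €20,220.00 − 3×€550.00 = €18,570.00
  €1,350.60 + 29.12% × (€18,570.00 − €9,400.00) = €1,350.60 + 29.12% × €9,170.00 = €4,020.90
Medical Insurance Levy: 7.6% × €20,220.00 = €1,536.72
Social Insurance: 3.12% × €20,220.00 = €630.86
Total: €4,020.90 + €1,536.72 + €630.86 = €6,188.48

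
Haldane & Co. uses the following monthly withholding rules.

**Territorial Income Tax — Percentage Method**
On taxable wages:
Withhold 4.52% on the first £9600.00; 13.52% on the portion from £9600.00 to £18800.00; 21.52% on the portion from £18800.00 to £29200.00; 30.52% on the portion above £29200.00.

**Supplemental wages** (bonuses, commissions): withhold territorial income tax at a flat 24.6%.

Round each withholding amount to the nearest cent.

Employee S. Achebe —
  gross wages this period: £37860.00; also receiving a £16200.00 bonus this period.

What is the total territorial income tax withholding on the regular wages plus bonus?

Territorial Income Tax: taxable = £37860.00
  £3915.84 + 30.52% × (£37860.00 − £29200.00) = £3915.84 + 30.52% × £8660.00 = £6558.87
Supplemental (24.6% flat on bonus): 24.6% × £16200.00 = £3985.20
Total territorial income tax: £6558.87 + £3985.20 = £10544.07

£10544.07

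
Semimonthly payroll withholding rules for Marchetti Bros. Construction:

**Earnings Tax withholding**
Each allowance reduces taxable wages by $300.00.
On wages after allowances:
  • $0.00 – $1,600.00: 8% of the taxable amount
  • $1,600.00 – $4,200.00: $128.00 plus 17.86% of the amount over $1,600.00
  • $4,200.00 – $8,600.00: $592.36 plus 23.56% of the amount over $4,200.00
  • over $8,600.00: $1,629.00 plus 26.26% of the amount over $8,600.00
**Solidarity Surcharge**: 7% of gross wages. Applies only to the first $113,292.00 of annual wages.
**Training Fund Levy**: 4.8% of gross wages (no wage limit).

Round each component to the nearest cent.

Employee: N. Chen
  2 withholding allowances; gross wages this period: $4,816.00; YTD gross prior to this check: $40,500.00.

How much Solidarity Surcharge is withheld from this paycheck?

Solidarity Surcharge: 7% × $4,816.00 = $337.12

$337.12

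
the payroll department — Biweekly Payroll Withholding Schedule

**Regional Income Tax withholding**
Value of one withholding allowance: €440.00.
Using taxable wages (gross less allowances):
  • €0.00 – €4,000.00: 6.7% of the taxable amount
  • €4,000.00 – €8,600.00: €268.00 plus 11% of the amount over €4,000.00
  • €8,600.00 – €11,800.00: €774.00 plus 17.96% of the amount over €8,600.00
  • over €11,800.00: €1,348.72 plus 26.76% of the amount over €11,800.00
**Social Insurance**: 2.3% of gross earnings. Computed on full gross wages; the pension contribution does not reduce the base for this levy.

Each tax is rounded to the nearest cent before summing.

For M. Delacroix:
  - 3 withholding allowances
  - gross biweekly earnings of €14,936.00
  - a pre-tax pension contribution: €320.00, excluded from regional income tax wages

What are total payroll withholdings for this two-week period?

€2,092.58

Regional Income Tax: taxable = €14,936.00 − €320.00 − 3×€440.00 = €13,296.00
  €1,348.72 + 26.76% × (€13,296.00 − €11,800.00) = €1,348.72 + 26.76% × €1,496.00 = €1,749.05
Social Insurance: 2.3% × €14,936.00 = €343.53
Total: €1,749.05 + €343.53 = €2,092.58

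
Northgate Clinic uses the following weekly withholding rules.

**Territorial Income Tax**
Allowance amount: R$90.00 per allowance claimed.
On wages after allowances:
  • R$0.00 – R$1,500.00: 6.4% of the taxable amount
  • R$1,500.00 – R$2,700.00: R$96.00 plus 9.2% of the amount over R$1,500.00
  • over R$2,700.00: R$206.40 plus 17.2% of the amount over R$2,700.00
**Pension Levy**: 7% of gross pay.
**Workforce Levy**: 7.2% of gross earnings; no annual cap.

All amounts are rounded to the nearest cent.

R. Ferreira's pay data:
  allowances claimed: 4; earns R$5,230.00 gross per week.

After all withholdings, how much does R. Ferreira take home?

Territorial Income Tax: taxable = R$5,230.00 − 4×R$90.00 = R$4,870.00
  R$206.40 + 17.2% × (R$4,870.00 − R$2,700.00) = R$206.40 + 17.2% × R$2,170.00 = R$579.64
Pension Levy: 7% × R$5,230.00 = R$366.10
Workforce Levy: 7.2% × R$5,230.00 = R$376.56
Total withheld: R$579.64 + R$366.10 + R$376.56 = R$1,322.30
Net pay: R$5,230.00 − R$1,322.30 = R$3,907.70

R$3,907.70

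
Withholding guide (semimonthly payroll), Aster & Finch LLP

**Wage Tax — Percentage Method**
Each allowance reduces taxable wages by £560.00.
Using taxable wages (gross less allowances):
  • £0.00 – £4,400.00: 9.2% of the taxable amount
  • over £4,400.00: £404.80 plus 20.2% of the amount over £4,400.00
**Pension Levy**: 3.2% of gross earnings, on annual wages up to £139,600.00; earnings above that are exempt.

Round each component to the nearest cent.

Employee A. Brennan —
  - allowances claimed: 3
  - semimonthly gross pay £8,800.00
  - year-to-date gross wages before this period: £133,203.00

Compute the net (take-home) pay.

Wage Tax: taxable = £8,800.00 − 3×£560.00 = £7,120.00
  £404.80 + 20.2% × (£7,120.00 − £4,400.00) = £404.80 + 20.2% × £2,720.00 = £954.24
Pension Levy: cap £139,600.00 − YTD £133,203.00 = £6,397.00 subject; 3.2% × £6,397.00 = £204.70
Total withheld: £954.24 + £204.70 = £1,158.94
Net pay: £8,800.00 − £1,158.94 = £7,641.06

£7,641.06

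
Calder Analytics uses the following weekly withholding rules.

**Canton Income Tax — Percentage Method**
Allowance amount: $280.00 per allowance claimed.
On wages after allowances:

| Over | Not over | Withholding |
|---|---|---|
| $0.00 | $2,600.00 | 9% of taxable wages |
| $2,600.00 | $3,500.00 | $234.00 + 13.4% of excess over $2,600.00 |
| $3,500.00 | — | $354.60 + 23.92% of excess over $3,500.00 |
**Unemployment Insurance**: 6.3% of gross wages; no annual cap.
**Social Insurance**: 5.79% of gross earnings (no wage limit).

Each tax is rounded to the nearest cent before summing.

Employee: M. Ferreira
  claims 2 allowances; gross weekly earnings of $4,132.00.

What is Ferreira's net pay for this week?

$3,260.62

Canton Income Tax: taxable = $4,132.00 − 2×$280.00 = $3,572.00
  $354.60 + 23.92% × ($3,572.00 − $3,500.00) = $354.60 + 23.92% × $72.00 = $371.82
Unemployment Insurance: 6.3% × $4,132.00 = $260.32
Social Insurance: 5.79% × $4,132.00 = $239.24
Total withheld: $371.82 + $260.32 + $239.24 = $871.38
Net pay: $4,132.00 − $871.38 = $3,260.62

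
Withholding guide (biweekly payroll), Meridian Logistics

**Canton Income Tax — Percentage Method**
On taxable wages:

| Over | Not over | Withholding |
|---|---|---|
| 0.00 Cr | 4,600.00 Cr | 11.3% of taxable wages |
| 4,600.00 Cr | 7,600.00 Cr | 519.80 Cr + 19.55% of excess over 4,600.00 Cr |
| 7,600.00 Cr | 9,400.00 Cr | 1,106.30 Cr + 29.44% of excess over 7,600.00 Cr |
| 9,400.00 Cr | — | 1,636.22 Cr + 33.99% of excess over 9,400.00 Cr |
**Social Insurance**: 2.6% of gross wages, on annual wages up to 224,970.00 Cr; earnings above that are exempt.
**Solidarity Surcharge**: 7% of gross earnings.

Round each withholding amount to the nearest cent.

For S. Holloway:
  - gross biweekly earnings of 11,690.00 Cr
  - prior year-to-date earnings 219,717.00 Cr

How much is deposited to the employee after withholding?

8,320.53 Cr

Canton Income Tax: taxable = 11,690.00 Cr
  1,636.22 Cr + 33.99% × (11,690.00 Cr − 9,400.00 Cr) = 1,636.22 Cr + 33.99% × 2,290.00 Cr = 2,414.59 Cr
Social Insurance: cap 224,970.00 Cr − YTD 219,717.00 Cr = 5,253.00 Cr subject; 2.6% × 5,253.00 Cr = 136.58 Cr
Solidarity Surcharge: 7% × 11,690.00 Cr = 818.30 Cr
Total withheld: 2,414.59 Cr + 136.58 Cr + 818.30 Cr = 3,369.47 Cr
Net pay: 11,690.00 Cr − 3,369.47 Cr = 8,320.53 Cr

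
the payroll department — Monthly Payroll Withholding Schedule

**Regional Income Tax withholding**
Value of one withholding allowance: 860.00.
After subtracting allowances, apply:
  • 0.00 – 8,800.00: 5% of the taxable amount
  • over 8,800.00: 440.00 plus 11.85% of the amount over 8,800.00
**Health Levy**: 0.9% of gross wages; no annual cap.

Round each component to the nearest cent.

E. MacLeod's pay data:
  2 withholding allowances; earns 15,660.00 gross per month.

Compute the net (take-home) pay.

Regional Income Tax: taxable = 15,660.00 − 2×860.00 = 13,940.00
  440.00 + 11.85% × (13,940.00 − 8,800.00) = 440.00 + 11.85% × 5,140.00 = 1,049.09
Health Levy: 0.9% × 15,660.00 = 140.94
Total withheld: 1,049.09 + 140.94 = 1,190.03
Net pay: 15,660.00 − 1,190.03 = 14,469.97

14,469.97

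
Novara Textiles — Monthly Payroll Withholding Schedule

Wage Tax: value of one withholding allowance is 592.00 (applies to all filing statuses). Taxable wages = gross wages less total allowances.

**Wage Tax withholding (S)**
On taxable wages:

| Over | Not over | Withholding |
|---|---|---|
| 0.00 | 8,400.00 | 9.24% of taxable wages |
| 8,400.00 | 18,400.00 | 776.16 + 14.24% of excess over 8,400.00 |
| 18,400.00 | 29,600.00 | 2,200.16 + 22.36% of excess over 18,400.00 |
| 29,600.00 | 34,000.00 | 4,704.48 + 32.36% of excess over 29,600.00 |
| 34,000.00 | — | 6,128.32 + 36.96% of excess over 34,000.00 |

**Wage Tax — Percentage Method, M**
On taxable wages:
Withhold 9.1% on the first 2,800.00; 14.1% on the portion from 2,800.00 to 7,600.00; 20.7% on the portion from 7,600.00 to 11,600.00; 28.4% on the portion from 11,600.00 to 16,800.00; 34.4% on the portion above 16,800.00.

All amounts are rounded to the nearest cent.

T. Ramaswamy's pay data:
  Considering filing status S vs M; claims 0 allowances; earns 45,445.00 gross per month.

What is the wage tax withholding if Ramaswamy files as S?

10,358.39

Wage Tax (S): taxable = 45,445.00
  6,128.32 + 36.96% × (45,445.00 − 34,000.00) = 6,128.32 + 36.96% × 11,445.00 = 10,358.39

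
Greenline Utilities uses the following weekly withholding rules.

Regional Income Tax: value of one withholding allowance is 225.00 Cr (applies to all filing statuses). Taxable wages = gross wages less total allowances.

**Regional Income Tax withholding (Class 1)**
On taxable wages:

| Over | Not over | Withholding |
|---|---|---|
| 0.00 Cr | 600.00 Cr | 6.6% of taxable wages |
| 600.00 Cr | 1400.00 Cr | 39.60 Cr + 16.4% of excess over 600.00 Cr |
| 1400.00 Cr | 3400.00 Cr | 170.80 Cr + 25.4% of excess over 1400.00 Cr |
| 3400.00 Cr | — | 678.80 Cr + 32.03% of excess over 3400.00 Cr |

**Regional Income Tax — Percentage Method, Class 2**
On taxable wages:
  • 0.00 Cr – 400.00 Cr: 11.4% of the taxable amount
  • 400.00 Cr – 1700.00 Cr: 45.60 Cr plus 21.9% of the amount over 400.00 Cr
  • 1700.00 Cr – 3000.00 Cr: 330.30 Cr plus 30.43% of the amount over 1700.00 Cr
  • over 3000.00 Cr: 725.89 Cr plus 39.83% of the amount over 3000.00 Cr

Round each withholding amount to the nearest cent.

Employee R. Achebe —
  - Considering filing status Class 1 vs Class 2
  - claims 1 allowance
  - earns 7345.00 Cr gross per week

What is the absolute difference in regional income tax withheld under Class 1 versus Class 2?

496.57 Cr

Regional Income Tax (Class 1): taxable = 7345.00 Cr − 1×225.00 Cr = 7120.00 Cr
  678.80 Cr + 32.03% × (7120.00 Cr − 3400.00 Cr) = 678.80 Cr + 32.03% × 3720.00 Cr = 1870.32 Cr
Regional Income Tax (Class 2): taxable = 7345.00 Cr − 1×225.00 Cr = 7120.00 Cr
  725.89 Cr + 39.83% × (7120.00 Cr − 3000.00 Cr) = 725.89 Cr + 39.83% × 4120.00 Cr = 2366.89 Cr
Difference: |1870.32 Cr − 2366.89 Cr| = 496.57 Cr (higher under Class 2)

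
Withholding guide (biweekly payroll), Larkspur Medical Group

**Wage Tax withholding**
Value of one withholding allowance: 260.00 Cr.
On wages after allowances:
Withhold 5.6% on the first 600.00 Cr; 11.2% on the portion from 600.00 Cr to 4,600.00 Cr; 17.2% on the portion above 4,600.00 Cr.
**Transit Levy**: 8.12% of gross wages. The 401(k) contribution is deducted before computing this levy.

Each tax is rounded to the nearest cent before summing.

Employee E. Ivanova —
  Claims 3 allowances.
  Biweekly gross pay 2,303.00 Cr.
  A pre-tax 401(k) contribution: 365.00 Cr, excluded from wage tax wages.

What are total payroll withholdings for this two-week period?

Wage Tax: taxable = 2,303.00 Cr − 365.00 Cr − 3×260.00 Cr = 1,158.00 Cr
  33.60 Cr + 11.2% × (1,158.00 Cr − 600.00 Cr) = 33.60 Cr + 11.2% × 558.00 Cr = 96.10 Cr
Transit Levy: 8.12% × 1,938.00 Cr = 157.37 Cr
Total: 96.10 Cr + 157.37 Cr = 253.47 Cr

253.47 Cr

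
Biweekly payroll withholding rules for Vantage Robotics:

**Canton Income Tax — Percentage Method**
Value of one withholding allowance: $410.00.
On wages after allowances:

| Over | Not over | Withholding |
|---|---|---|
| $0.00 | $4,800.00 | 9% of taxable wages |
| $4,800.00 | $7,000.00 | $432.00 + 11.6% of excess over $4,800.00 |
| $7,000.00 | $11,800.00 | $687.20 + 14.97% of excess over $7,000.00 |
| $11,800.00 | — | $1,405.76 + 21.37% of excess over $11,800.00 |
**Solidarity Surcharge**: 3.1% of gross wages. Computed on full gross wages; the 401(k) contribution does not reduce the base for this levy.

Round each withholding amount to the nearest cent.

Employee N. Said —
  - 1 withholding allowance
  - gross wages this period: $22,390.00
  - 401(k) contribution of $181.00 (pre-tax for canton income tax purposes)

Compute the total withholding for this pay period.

Canton Income Tax: taxable = $22,390.00 − $181.00 − 1×$410.00 = $21,799.00
  $1,405.76 + 21.37% × ($21,799.00 − $11,800.00) = $1,405.76 + 21.37% × $9,999.00 = $3,542.55
Solidarity Surcharge: 3.1% × $22,390.00 = $694.09
Total: $3,542.55 + $694.09 = $4,236.64

$4,236.64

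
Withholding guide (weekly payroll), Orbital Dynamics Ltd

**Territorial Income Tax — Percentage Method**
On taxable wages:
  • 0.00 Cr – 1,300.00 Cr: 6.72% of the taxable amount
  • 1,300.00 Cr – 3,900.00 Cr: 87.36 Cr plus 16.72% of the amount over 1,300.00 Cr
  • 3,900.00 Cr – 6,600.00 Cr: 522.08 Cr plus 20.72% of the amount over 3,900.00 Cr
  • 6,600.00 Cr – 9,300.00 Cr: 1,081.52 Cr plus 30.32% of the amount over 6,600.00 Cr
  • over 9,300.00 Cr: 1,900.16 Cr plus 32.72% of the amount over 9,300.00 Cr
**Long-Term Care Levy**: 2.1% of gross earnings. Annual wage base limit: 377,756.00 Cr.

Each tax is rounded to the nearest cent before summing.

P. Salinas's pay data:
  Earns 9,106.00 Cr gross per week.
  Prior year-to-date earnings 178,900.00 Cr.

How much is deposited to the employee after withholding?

7,073.43 Cr

Territorial Income Tax: taxable = 9,106.00 Cr
  1,081.52 Cr + 30.32% × (9,106.00 Cr − 6,600.00 Cr) = 1,081.52 Cr + 30.32% × 2,506.00 Cr = 1,841.34 Cr
Long-Term Care Levy: 2.1% × 9,106.00 Cr = 191.23 Cr
Total withheld: 1,841.34 Cr + 191.23 Cr = 2,032.57 Cr
Net pay: 9,106.00 Cr − 2,032.57 Cr = 7,073.43 Cr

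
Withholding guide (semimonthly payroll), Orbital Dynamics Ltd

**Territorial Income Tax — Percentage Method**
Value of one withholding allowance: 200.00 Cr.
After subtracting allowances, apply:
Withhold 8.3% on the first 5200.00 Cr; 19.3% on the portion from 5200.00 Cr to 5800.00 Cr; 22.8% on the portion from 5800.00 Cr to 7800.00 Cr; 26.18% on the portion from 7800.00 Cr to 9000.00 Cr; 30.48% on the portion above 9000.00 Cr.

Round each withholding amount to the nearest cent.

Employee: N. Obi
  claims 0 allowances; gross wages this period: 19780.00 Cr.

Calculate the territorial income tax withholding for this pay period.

Territorial Income Tax: taxable = 19780.00 Cr
  1317.56 Cr + 30.48% × (19780.00 Cr − 9000.00 Cr) = 1317.56 Cr + 30.48% × 10780.00 Cr = 4603.30 Cr

4603.30 Cr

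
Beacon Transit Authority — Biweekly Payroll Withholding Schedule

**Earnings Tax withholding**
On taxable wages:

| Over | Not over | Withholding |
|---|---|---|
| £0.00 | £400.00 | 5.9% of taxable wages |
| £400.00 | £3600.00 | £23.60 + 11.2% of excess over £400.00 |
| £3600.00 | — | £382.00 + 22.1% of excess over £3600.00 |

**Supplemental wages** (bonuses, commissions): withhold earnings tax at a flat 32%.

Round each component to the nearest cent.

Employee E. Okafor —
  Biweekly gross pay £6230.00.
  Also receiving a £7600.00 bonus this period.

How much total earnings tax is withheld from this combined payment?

Earnings Tax: taxable = £6230.00
  £382.00 + 22.1% × (£6230.00 − £3600.00) = £382.00 + 22.1% × £2630.00 = £963.23
Supplemental (32% flat on bonus): 32% × £7600.00 = £2432.00
Total earnings tax: £963.23 + £2432.00 = £3395.23

£3395.23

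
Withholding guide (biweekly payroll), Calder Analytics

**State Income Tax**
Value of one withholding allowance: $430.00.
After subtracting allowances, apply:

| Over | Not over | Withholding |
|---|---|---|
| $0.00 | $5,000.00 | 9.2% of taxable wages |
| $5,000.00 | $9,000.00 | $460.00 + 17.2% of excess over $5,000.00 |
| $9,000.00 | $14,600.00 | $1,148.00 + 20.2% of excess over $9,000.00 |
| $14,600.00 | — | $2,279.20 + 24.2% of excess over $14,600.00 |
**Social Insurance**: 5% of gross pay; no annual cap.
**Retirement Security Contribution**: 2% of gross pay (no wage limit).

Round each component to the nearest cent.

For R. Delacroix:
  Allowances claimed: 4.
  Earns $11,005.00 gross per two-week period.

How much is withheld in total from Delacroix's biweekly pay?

State Income Tax: taxable = $11,005.00 − 4×$430.00 = $9,285.00
  $1,148.00 + 20.2% × ($9,285.00 − $9,000.00) = $1,148.00 + 20.2% × $285.00 = $1,205.57
Social Insurance: 5% × $11,005.00 = $550.25
Retirement Security Contribution: 2% × $11,005.00 = $220.10
Total: $1,205.57 + $550.25 + $220.10 = $1,975.92

$1,975.92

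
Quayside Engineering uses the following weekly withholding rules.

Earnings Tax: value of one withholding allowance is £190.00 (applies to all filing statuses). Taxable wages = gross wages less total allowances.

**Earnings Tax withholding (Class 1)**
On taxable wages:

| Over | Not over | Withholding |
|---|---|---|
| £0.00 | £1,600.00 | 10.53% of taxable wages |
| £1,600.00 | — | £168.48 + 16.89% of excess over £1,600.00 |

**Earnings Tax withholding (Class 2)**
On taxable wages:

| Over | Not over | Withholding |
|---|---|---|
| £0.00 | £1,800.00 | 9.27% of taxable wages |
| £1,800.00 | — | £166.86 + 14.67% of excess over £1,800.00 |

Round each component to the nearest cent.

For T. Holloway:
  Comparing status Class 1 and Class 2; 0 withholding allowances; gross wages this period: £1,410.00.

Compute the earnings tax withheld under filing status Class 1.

Earnings Tax (Class 1): taxable = £1,410.00
  10.53% × £1,410.00 = £148.47

£148.47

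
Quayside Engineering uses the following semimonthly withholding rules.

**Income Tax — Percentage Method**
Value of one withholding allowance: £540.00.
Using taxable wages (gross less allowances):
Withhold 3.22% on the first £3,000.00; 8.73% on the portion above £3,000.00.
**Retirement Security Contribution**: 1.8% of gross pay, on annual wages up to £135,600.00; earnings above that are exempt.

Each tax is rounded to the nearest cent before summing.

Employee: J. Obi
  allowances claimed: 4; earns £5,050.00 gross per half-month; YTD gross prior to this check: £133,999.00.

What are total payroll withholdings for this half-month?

Income Tax: taxable = £5,050.00 − 4×£540.00 = £2,890.00
  3.22% × £2,890.00 = £93.06
Retirement Security Contribution: cap £135,600.00 − YTD £133,999.00 = £1,601.00 subject; 1.8% × £1,601.00 = £28.82
Total: £93.06 + £28.82 = £121.88

£121.88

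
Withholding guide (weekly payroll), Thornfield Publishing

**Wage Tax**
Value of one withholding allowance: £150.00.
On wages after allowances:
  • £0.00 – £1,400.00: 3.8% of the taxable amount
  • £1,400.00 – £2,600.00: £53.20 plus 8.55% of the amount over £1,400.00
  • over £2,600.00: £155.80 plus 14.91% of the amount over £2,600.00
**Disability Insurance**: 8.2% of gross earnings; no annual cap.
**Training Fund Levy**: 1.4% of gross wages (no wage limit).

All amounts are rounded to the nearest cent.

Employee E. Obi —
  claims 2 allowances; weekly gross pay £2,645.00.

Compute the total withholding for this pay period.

£387.92

Wage Tax: taxable = £2,645.00 − 2×£150.00 = £2,345.00
  £53.20 + 8.55% × (£2,345.00 − £1,400.00) = £53.20 + 8.55% × £945.00 = £134.00
Disability Insurance: 8.2% × £2,645.00 = £216.89
Training Fund Levy: 1.4% × £2,645.00 = £37.03
Total: £134.00 + £216.89 + £37.03 = £387.92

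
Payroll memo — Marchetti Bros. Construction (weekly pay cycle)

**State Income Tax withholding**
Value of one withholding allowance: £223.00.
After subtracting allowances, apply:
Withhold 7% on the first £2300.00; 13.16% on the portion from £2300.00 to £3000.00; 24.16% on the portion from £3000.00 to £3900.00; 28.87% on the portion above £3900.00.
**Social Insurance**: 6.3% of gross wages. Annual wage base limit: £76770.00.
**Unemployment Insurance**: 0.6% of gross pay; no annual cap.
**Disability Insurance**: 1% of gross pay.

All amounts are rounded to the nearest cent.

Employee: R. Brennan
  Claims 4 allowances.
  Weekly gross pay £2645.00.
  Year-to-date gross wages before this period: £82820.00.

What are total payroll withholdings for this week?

State Income Tax: taxable = £2645.00 − 4×£223.00 = £1753.00
  7% × £1753.00 = £122.71
Social Insurance: YTD £82820.00 ≥ cap £76770.00 → £0.00
Unemployment Insurance: 0.6% × £2645.00 = £15.87
Disability Insurance: 1% × £2645.00 = £26.45
Total: £122.71 + £0.00 + £15.87 + £26.45 = £165.03

£165.03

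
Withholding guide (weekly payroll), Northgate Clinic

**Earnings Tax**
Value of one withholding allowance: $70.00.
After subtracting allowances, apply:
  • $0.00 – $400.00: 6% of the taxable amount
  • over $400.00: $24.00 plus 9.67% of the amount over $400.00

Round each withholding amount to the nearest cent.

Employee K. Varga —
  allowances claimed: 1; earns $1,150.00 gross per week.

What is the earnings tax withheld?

Earnings Tax: taxable = $1,150.00 − 1×$70.00 = $1,080.00
  $24.00 + 9.67% × ($1,080.00 − $400.00) = $24.00 + 9.67% × $680.00 = $89.76

$89.76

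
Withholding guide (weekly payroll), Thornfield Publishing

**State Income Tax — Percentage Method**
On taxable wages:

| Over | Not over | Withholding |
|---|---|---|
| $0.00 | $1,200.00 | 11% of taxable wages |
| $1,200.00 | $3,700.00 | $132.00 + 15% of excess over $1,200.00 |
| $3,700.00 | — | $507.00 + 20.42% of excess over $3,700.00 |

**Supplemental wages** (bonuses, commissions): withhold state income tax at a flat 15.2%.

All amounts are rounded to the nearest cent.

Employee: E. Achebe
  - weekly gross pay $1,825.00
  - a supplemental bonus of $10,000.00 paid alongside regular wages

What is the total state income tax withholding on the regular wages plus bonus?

$1,745.75

State Income Tax: taxable = $1,825.00
  $132.00 + 15% × ($1,825.00 − $1,200.00) = $132.00 + 15% × $625.00 = $225.75
Supplemental (15.2% flat on bonus): 15.2% × $10,000.00 = $1,520.00
Total state income tax: $225.75 + $1,520.00 = $1,745.75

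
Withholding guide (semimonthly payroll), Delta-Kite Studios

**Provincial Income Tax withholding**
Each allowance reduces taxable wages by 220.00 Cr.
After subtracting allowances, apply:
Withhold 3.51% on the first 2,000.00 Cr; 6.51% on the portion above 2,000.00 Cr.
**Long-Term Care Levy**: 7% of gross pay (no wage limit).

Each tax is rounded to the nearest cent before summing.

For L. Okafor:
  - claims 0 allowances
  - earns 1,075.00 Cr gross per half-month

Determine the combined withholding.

Provincial Income Tax: taxable = 1,075.00 Cr
  3.51% × 1,075.00 Cr = 37.73 Cr
Long-Term Care Levy: 7% × 1,075.00 Cr = 75.25 Cr
Total: 37.73 Cr + 75.25 Cr = 112.98 Cr

112.98 Cr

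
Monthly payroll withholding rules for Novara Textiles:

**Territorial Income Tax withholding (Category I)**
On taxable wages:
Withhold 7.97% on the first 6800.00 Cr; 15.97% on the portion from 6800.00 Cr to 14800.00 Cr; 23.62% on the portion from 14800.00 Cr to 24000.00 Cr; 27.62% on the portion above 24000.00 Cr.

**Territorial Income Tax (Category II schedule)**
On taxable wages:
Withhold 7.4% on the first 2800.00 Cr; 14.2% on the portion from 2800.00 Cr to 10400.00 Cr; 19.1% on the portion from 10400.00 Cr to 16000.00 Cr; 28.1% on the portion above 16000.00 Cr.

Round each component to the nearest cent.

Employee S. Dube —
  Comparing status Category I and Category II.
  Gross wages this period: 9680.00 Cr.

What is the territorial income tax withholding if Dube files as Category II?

1184.16 Cr

Territorial Income Tax (Category II): taxable = 9680.00 Cr
  207.20 Cr + 14.2% × (9680.00 Cr − 2800.00 Cr) = 207.20 Cr + 14.2% × 6880.00 Cr = 1184.16 Cr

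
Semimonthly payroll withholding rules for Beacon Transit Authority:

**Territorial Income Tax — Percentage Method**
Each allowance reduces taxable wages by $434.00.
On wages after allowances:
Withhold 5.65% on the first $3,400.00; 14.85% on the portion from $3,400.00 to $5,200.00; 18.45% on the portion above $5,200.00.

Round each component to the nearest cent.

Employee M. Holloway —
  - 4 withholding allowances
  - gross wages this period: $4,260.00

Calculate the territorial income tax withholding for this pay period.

Territorial Income Tax: taxable = $4,260.00 − 4×$434.00 = $2,524.00
  5.65% × $2,524.00 = $142.61

$142.61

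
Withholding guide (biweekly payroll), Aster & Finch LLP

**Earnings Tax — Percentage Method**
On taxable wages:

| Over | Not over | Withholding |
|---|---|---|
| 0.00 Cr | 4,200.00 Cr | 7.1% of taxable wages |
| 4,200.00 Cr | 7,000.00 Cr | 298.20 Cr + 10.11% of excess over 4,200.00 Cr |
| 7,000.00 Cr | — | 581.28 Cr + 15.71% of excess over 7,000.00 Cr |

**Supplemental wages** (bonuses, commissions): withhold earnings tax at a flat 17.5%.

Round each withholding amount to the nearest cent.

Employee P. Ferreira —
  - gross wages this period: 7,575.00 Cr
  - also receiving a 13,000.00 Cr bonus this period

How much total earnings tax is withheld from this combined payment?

2,946.61 Cr

Earnings Tax: taxable = 7,575.00 Cr
  581.28 Cr + 15.71% × (7,575.00 Cr − 7,000.00 Cr) = 581.28 Cr + 15.71% × 575.00 Cr = 671.61 Cr
Supplemental (17.5% flat on bonus): 17.5% × 13,000.00 Cr = 2,275.00 Cr
Total earnings tax: 671.61 Cr + 2,275.00 Cr = 2,946.61 Cr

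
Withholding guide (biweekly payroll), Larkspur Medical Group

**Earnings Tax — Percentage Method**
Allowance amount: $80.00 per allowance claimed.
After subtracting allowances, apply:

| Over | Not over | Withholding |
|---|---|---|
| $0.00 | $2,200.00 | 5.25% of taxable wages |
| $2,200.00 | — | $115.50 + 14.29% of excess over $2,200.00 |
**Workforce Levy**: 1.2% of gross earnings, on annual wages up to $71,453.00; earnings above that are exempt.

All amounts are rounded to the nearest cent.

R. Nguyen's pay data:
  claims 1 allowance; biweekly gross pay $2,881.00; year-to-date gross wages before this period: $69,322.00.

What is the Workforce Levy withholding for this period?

$25.57

Workforce Levy: cap $71,453.00 − YTD $69,322.00 = $2,131.00 subject; 1.2% × $2,131.00 = $25.57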